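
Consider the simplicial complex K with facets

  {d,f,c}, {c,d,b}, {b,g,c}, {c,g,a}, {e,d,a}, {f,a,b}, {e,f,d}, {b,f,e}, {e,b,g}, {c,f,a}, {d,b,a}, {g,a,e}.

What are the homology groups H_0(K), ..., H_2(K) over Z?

H_0 ≅ Z,  H_1 ≅ Z_2,  H_2 = 0.

Order the vertices as a < b < c < d < e < f < g. Listing each simplex with vertices in this order, K has dimension 2 with simplices:

  0-simplices (7): a, b, c, d, e, f, g
  1-simplices (18): ab, ac, ad, ae, af, ag, bc, bd, be, bf, bg, cd, cf, cg, de, df, ef, eg
  2-simplices (12): abd, abf, acf, acg, ade, aeg, bcd, bcg, bef, beg, cdf, def

giving chain groups C_0 ≅ Z^7, C_1 ≅ Z^18, C_2 ≅ Z^12.

The boundary map ∂_1: C_1 → C_0 is given by ∂[p,q] = [q] − [p]. For instance
  ∂cd = d − c.
As a 7×18 matrix over Z this has rank 6, with invariant factors (1,1,1,1,1,1).

Boundary ∂_2: C_2 → C_1 sends each 2-simplex [p,q,r] to [q,r] − [p,r] + [p,q]. For instance
  ∂bcd = cd − bd + bc,
  ∂bcg = cg − bg + bc.
The resulting 18×12 matrix has rank 12, and its Smith normal form has invariant factors (1,1,1,1,1,1,1,1,1,1,1,2).

Reading off H_k = ker ∂_k / im ∂_{k+1}:

  H_0: rank C_0 − rank ∂_1 = 7 − 6 = 1, and the invariant factors of ∂_1 are all 1, so H_0 = Z.
  H_1: rank ker ∂_1 − rank ∂_2 = (18 − 6) − 12 = 0, and ∂_2 has invariant factor 2 > 1, so H_1 = Z_2.
  H_2: rank ker ∂_2 − rank ∂_3 = (12 − 12) − 0 = 0, and there is no ∂_3, so H_2 = 0.

As a check, the Euler characteristic is 7 − 18 + 12 = 1, which agrees with 1 − 0 + 0 = 1.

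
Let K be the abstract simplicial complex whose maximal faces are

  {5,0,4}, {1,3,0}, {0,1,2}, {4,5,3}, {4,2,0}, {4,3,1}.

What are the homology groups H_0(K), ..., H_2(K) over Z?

H_0 = Z,  H_1 = Z,  H_2 = 0.

Fix the vertex order 0 < 1 < 2 < 3 < 4 < 5 and write every simplex with vertices in increasing order. Then dim K = 2 and the simplices of K are:

  0-simplices (6): [0], [1], [2], [3], [4], [5]
  1-simplices (12): [0,1], [0,2], [0,3], [0,4], [0,5], [1,2], [1,3], [1,4], [2,4], [3,4], [3,5], [4,5]
  2-simplices (6): [0,1,2], [0,1,3], [0,2,4], [0,4,5], [1,3,4], [3,4,5]

so the chain groups are C_0 ≅ Z^6, C_1 ≅ Z^12, C_2 ≅ Z^6.

The boundary map ∂_1: C_1 → C_0 maps an edge to its endpoints' difference, ∂[p,q] = q − p. For instance
  ∂[0,3] = [3] − [0].
The resulting 6×12 matrix has rank 5, and its Smith normal form has invariant factors (1,1,1,1,1).

∂_2: C_2 → C_1 acts by ∂[p,q,r] = [q,r] − [p,r] + [p,q]. For instance
  ∂[0,1,2] = [1,2] − [0,2] + [0,1],
  ∂[1,3,4] = [3,4] − [1,4] + [1,3].
The 12×6 boundary matrix has rank 6 and Smith normal form diag(1,1,1,1,1,1).

Now H_k = ker ∂_k / im ∂_{k+1}, so:

  H_0: rank C_0 − rank ∂_1 = 6 − 5 = 1, and the invariant factors of ∂_1 are all 1, so H_0 ≅ Z.
  H_1: rank ker ∂_1 − rank ∂_2 = (12 − 5) − 6 = 1, and the invariant factors of ∂_2 are all 1, so H_1 ≅ Z.
  H_2: rank ker ∂_2 − rank ∂_3 = (6 − 6) − 0 = 0, and there is no ∂_3, so H_2 ≅ 0.

As a check, the Euler characteristic is 6 − 12 + 6 = 0, which agrees with 1 − 1 + 0 = 0.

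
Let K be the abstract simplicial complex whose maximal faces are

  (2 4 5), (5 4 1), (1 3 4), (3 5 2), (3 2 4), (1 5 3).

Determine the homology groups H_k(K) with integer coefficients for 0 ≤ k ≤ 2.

Take the total order 1 < 2 < 3 < 4 < 5 on the vertex set. Then K (dimension 2) consists of the simplices:

  0-simplices (5): [1], [2], [3], [4], [5]
  1-simplices (9): [1,3], [1,4], [1,5], [2,3], [2,4], [2,5], [3,4], [3,5], [4,5]
  2-simplices (6): [1,3,4], [1,3,5], [1,4,5], [2,3,4], [2,3,5], [2,4,5]

Hence C_0 ≅ Z^5, C_1 ≅ Z^9, C_2 ≅ Z^6.

∂_1: C_1 → C_0 is given by ∂[p,q] = [q] − [p]. For instance
  ∂[1,5] = [5] − [1].
The resulting 5×9 matrix has rank 4, and its Smith normal form has invariant factors (1,1,1,1).

∂_2: C_2 → C_1 acts by ∂[p,q,r] = [q,r] − [p,r] + [p,q]. For instance
  ∂[2,3,4] = [3,4] − [2,4] + [2,3],
  ∂[1,3,4] = [3,4] − [1,4] + [1,3].
This gives a 9×6 integer matrix of rank 5; reducing to Smith normal form yields diagonal entries (1,1,1,1,1).

Now H_k = ker ∂_k / im ∂_{k+1}, so:

  H_0: rank C_0 − rank ∂_1 = 5 − 4 = 1, and the invariant factors of ∂_1 are all 1, so H_0 ≅ Z.
  H_1: rank ker ∂_1 − rank ∂_2 = (9 − 4) − 5 = 0, and the invariant factors of ∂_2 are all 1, so H_1 ≅ 0.
  H_2: rank ker ∂_2 − rank ∂_3 = (6 − 5) − 0 = 1, and there is no ∂_3, so H_2 ≅ Z.

(K is a triangulation of the 2-sphere S^2.)

H_0 ≅ Z,  H_1 = 0,  H_2 ≅ Z.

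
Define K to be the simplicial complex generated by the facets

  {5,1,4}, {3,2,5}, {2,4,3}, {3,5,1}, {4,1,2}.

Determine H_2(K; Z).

H_2 ≅ 0.

Order the vertices as 1 < 2 < 3 < 4 < 5. Listing each simplex with vertices in this order, K has dimension 2 with simplices:

  0-simplices (5): [1], [2], [3], [4], [5]
  1-simplices (10): [1,2], [1,3], [1,4], [1,5], [2,3], [2,4], [2,5], [3,4], [3,5], [4,5]
  2-simplices (5): [1,2,4], [1,3,5], [1,4,5], [2,3,4], [2,3,5]

Hence C_0 ≅ Z^5, C_1 ≅ Z^10, C_2 ≅ Z^5.

The boundary map ∂_1: C_1 → C_0 sends each edge [p,q] (with p < q) to q − p. For instance
  ∂[1,3] = [3] − [1].
This gives a 5×10 integer matrix of rank 4; reducing to Smith normal form yields diagonal entries (1,1,1,1).

∂_2: C_2 → C_1 maps a triangle to the signed sum of its edges. For instance
  ∂[2,3,5] = [3,5] − [2,5] + [2,3],
  ∂[1,3,5] = [3,5] − [1,5] + [1,3].
This gives a 10×5 integer matrix of rank 5; reducing to Smith normal form yields diagonal entries (1,1,1,1,1).

Computing H_k = (kernel of ∂_k) / (image of ∂_{k+1}):

  H_2: rank ker ∂_2 − rank ∂_3 = (5 − 5) − 0 = 0, and there is no ∂_3, so H_2 = 0.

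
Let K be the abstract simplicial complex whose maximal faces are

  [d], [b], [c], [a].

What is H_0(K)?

We work with the vertex ordering a < b < c < d. The simplices of K, each written with vertices in increasing order, are:

  0-simplices (4): a, b, c, d

Hence C_0 ≅ Z^4.

Computing H_k = (kernel of ∂_k) / (image of ∂_{k+1}):

  H_0: rank C_0 − rank ∂_1 = 4 − 0 = 4, and there is no ∂_1, so H_0 ≅ Z^4.

(K is a triangulation of a set of 4 points.)

H_0 ≅ Z^4.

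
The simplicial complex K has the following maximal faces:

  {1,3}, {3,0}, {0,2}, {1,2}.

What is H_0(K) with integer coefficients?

H_0 ≅ Z.

We work with the vertex ordering 0 < 1 < 2 < 3. The simplices of K, each written with vertices in increasing order, are:

  0-simplices (4): [0], [1], [2], [3]
  1-simplices (4): [0,2], [0,3], [1,2], [1,3]

Hence C_0 ≅ Z^4, C_1 ≅ Z^4.

∂_1: C_1 → C_0 maps an edge to its endpoints' difference, ∂[p,q] = q − p.
The resulting 4×4 matrix has rank 3, and its Smith normal form has invariant factors (1,1,1).

Computing H_k = (kernel of ∂_k) / (image of ∂_{k+1}):

  H_0: rank C_0 − rank ∂_1 = 4 − 3 = 1, and the invariant factors of ∂_1 are all 1, so H_0 ≅ Z.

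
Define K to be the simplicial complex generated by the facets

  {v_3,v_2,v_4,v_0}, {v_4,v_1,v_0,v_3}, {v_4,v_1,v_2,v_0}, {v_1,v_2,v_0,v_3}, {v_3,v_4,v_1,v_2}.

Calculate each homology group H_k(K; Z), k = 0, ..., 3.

H_0 ≅ Z,  H_1 = 0,  H_2 = 0,  H_3 ≅ Z.

We work with the vertex ordering v_0 < v_1 < v_2 < v_3 < v_4. The simplices of K, each written with vertices in increasing order, are:

  0-simplices (5): [v_0], [v_1], [v_2], [v_3], [v_4]
  1-simplices (10): [v_0,v_1], [v_0,v_2], [v_0,v_3], [v_0,v_4], [v_1,v_2], [v_1,v_3], [v_1,v_4], [v_2,v_3], [v_2,v_4], [v_3,v_4]
  2-simplices (10): [v_0,v_1,v_2], [v_0,v_1,v_3], [v_0,v_1,v_4], [v_0,v_2,v_3], [v_0,v_2,v_4], [v_0,v_3,v_4], [v_1,v_2,v_3], [v_1,v_2,v_4], [v_1,v_3,v_4], [v_2,v_3,v_4]
  3-simplices (5): [v_0,v_1,v_2,v_3], [v_0,v_1,v_2,v_4], [v_0,v_1,v_3,v_4], [v_0,v_2,v_3,v_4], [v_1,v_2,v_3,v_4]

Hence C_0 ≅ Z^5, C_1 ≅ Z^10, C_2 ≅ Z^10, C_3 ≅ Z^5.

The boundary map ∂_1: C_1 → C_0 is given by ∂[p,q] = [q] − [p]. For instance
  ∂[v_2,v_3] = [v_3] − [v_2].
The 5×10 boundary matrix has rank 4 and Smith normal form diag(1,1,1,1).

Boundary ∂_2: C_2 → C_1 acts by ∂[p,q,r] = [q,r] − [p,r] + [p,q]. For instance
  ∂[v_0,v_1,v_3] = [v_1,v_3] − [v_0,v_3] + [v_0,v_1],
  ∂[v_0,v_1,v_4] = [v_1,v_4] − [v_0,v_4] + [v_0,v_1].
This gives a 10×10 integer matrix of rank 6; reducing to Smith normal form yields diagonal entries (1,1,1,1,1,1).

∂_3: C_3 → C_2 sends each 3-simplex σ to the alternating sum Σ_i (−1)^i (σ with its i-th vertex removed). For instance
  ∂[v_0,v_1,v_2,v_4] = [v_1,v_2,v_4] − [v_0,v_2,v_4] + [v_0,v_1,v_4] − [v_0,v_1,v_2],
  ∂[v_0,v_1,v_2,v_3] = [v_1,v_2,v_3] − [v_0,v_2,v_3] + [v_0,v_1,v_3] − [v_0,v_1,v_2].
The 10×5 boundary matrix has rank 4 and Smith normal form diag(1,1,1,1).

Reading off H_k = ker ∂_k / im ∂_{k+1}:

  H_0: rank C_0 − rank ∂_1 = 5 − 4 = 1, and the invariant factors of ∂_1 are all 1, so H_0 ≅ Z.
  H_1: rank ker ∂_1 − rank ∂_2 = (10 − 4) − 6 = 0, and the invariant factors of ∂_2 are all 1, so H_1 ≅ 0.
  H_2: rank ker ∂_2 − rank ∂_3 = (10 − 6) − 4 = 0, and the invariant factors of ∂_3 are all 1, so H_2 ≅ 0.
  H_3: rank ker ∂_3 − rank ∂_4 = (5 − 4) − 0 = 1, and there is no ∂_4, so H_3 ≅ Z.

(K is a triangulation of the 3-sphere S^3.)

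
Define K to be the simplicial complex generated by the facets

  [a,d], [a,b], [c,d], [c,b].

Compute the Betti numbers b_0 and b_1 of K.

b_0 = 1, b_1 = 1.

Fix the vertex order a < b < c < d and write every simplex with vertices in increasing order. Then dim K = 1 and the simplices of K are:

  0-simplices (4): a, b, c, d
  1-simplices (4): ab, ad, bc, cd

giving chain groups C_0 ≅ Z^4, C_1 ≅ Z^4.

Boundary ∂_1: C_1 → C_0 is given by ∂[p,q] = [q] − [p].
This gives a 4×4 integer matrix of rank 3; reducing to Smith normal form yields diagonal entries (1,1,1).

Reading off H_k = ker ∂_k / im ∂_{k+1}:

  H_0: rank C_0 − rank ∂_1 = 4 − 3 = 1, and the invariant factors of ∂_1 are all 1, so H_0 ≅ Z.
  H_1: rank ker ∂_1 − rank ∂_2 = (4 − 3) − 0 = 1, and there is no ∂_2, so H_1 ≅ Z.

Hence the Betti numbers are b_0 = 1, b_1 = 1.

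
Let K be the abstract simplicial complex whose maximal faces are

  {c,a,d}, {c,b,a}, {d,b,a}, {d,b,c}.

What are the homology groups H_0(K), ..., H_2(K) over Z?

H_0 ≅ Z,  H_1 = 0,  H_2 ≅ Z.

Take the total order a < b < c < d on the vertex set. Then K (dimension 2) consists of the simplices:

  0-simplices (4): a, b, c, d
  1-simplices (6): ab, ac, ad, bc, bd, cd
  2-simplices (4): abc, abd, acd, bcd

giving chain groups C_0 ≅ Z^4, C_1 ≅ Z^6, C_2 ≅ Z^4.

Boundary ∂_1: C_1 → C_0 maps an edge to its endpoints' difference, ∂[p,q] = q − p. For instance
  ∂ac = c − a.
This gives a 4×6 integer matrix of rank 3; reducing to Smith normal form yields diagonal entries (1,1,1).

Boundary ∂_2: C_2 → C_1 sends each 2-simplex [p,q,r] to [q,r] − [p,r] + [p,q]. For instance
  ∂abd = bd − ad + ab,
  ∂bcd = cd − bd + bc.
This gives a 6×4 integer matrix of rank 3; reducing to Smith normal form yields diagonal entries (1,1,1).

Reading off H_k = ker ∂_k / im ∂_{k+1}:

  H_0: rank C_0 − rank ∂_1 = 4 − 3 = 1, and the invariant factors of ∂_1 are all 1, so H_0 ≅ Z.
  H_1: rank ker ∂_1 − rank ∂_2 = (6 − 3) − 3 = 0, and the invariant factors of ∂_2 are all 1, so H_1 ≅ 0.
  H_2: rank ker ∂_2 − rank ∂_3 = (4 − 3) − 0 = 1, and there is no ∂_3, so H_2 ≅ Z.

As a check, the Euler characteristic is 4 − 6 + 4 = 2, which agrees with 1 − 0 + 1 = 2.
(K is a triangulation of the 2-sphere S^2.)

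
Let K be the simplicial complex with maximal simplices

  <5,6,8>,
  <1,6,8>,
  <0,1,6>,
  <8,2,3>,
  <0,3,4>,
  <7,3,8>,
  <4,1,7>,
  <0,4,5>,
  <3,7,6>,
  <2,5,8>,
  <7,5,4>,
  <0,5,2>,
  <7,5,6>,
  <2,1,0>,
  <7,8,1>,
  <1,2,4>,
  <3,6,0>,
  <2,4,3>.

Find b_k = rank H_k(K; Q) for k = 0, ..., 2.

Fix the vertex order 0 < 1 < 2 < 3 < 4 < 5 < 6 < 7 < 8 and write every simplex with vertices in increasing order. Then dim K = 2 and the simplices of K are:

  0-simplices (9): [0], [1], [2], [3], [4], [5], [6], [7], [8]
  1-simplices (27): (27 of them)
  2-simplices (18): [0,1,2], [0,1,6], [0,2,5], [0,3,4], [0,3,6], [0,4,5], [1,2,4], [1,4,7], [1,6,8], [1,7,8], [2,3,4], [2,3,8], [2,5,8], [3,6,7], [3,7,8], [4,5,7], [5,6,7], [5,6,8]

giving chain groups C_0 ≅ Z^9, C_1 ≅ Z^27, C_2 ≅ Z^18.

Boundary ∂_1: C_1 → C_0 maps an edge to its endpoints' difference, ∂[p,q] = q − p. For instance
  ∂[0,4] = [4] − [0].
This gives a 9×27 integer matrix of rank 8; reducing to Smith normal form yields diagonal entries (1,1,1,1,1,1,1,1).

Boundary ∂_2: C_2 → C_1 sends each 2-simplex [p,q,r] to [q,r] − [p,r] + [p,q]. For instance
  ∂[2,3,4] = [3,4] − [2,4] + [2,3],
  ∂[1,6,8] = [6,8] − [1,8] + [1,6].
The resulting 27×18 matrix has rank 18, and its Smith normal form has invariant factors (1,1,1,1,1,1,1,1,1,1,1,1,1,1,1,1,1,2).

Computing H_k = (kernel of ∂_k) / (image of ∂_{k+1}):

  H_0: rank C_0 − rank ∂_1 = 9 − 8 = 1, and the invariant factors of ∂_1 are all 1, so H_0 ≅ Z.
  H_1: rank ker ∂_1 − rank ∂_2 = (27 − 8) − 18 = 1, and ∂_2 has invariant factor 2 > 1, so H_1 ≅ Z × Z/2.
  H_2: rank ker ∂_2 − rank ∂_3 = (18 − 18) − 0 = 0, and there is no ∂_3, so H_2 ≅ 0.

(K is a triangulation of the Klein bottle.)

Hence the Betti numbers are b_0 = 1, b_1 = 1, b_2 = 0.

b_0 = 1, b_1 = 1, b_2 = 0.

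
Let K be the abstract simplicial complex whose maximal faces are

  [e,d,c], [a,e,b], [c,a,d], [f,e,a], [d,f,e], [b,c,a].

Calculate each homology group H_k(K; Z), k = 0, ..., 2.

H_0 = Z,  H_1 = Z,  H_2 = 0.

Fix the vertex order a < b < c < d < e < f and write every simplex with vertices in increasing order. Then dim K = 2 and the simplices of K are:

  0-simplices (6): a, b, c, d, e, f
  1-simplices (12): ab, ac, ad, ae, af, bc, be, cd, ce, de, df, ef
  2-simplices (6): abc, abe, acd, aef, cde, def

so the chain groups are C_0 ≅ Z^6, C_1 ≅ Z^12, C_2 ≅ Z^6.

Boundary ∂_1: C_1 → C_0 sends each edge [p,q] (with p < q) to q − p. For instance
  ∂df = f − d.
The resulting 6×12 matrix has rank 5, and its Smith normal form has invariant factors (1,1,1,1,1).

Boundary ∂_2: C_2 → C_1 sends each 2-simplex [p,q,r] to [q,r] − [p,r] + [p,q]. For instance
  ∂abc = bc − ac + ab,
  ∂def = ef − df + de.
As a 12×6 matrix over Z this has rank 6, with invariant factors (1,1,1,1,1,1).

From H_k ≅ ker(∂_k) / im(∂_{k+1}) we obtain:

  H_0: rank C_0 − rank ∂_1 = 6 − 5 = 1, and the invariant factors of ∂_1 are all 1, so H_0 = Z.
  H_1: rank ker ∂_1 − rank ∂_2 = (12 − 5) − 6 = 1, and the invariant factors of ∂_2 are all 1, so H_1 = Z.
  H_2: rank ker ∂_2 − rank ∂_3 = (6 − 6) − 0 = 0, and there is no ∂_3, so H_2 = 0.

As a check, the Euler characteristic is 6 − 12 + 6 = 0, which agrees with 1 − 1 + 0 = 0.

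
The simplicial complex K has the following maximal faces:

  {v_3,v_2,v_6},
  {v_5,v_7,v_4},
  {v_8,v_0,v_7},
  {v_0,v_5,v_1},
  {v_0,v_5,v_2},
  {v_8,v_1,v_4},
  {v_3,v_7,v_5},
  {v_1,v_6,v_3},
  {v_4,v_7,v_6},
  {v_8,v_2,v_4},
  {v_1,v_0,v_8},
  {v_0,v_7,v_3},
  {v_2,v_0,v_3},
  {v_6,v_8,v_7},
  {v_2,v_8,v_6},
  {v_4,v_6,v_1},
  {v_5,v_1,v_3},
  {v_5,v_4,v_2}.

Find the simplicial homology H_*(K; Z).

Fix the vertex order v_0 < v_1 < v_2 < v_3 < v_4 < v_5 < v_6 < v_7 < v_8 and write every simplex with vertices in increasing order. Then dim K = 2 and the simplices of K are:

  0-simplices (9): [v_0], [v_1], [v_2], [v_3], [v_4], [v_5], [v_6], [v_7], [v_8]
  1-simplices (27): (27 of them)
  2-simplices (18): (18 of them)

so the chain groups are C_0 ≅ Z^9, C_1 ≅ Z^27, C_2 ≅ Z^18.

Boundary ∂_1: C_1 → C_0 maps an edge to its endpoints' difference, ∂[p,q] = q − p.
As a 9×27 matrix over Z this has rank 8, with invariant factors (1,1,1,1,1,1,1,1).

∂_2: C_2 → C_1 sends each 2-simplex [p,q,r] to [q,r] − [p,r] + [p,q]. For instance
  ∂[v_0,v_7,v_8] = [v_7,v_8] − [v_0,v_8] + [v_0,v_7],
  ∂[v_1,v_4,v_8] = [v_4,v_8] − [v_1,v_8] + [v_1,v_4].
The resulting 27×18 matrix has rank 18, and its Smith normal form has invariant factors (1,1,1,1,1,1,1,1,1,1,1,1,1,1,1,1,1,2).

From H_k ≅ ker(∂_k) / im(∂_{k+1}) we obtain:

  H_0: rank C_0 − rank ∂_1 = 9 − 8 = 1, and the invariant factors of ∂_1 are all 1, so H_0 ≅ Z.
  H_1: rank ker ∂_1 − rank ∂_2 = (27 − 8) − 18 = 1, and ∂_2 has invariant factor 2 > 1, so H_1 ≅ Z ⊕ Z/2Z.
  H_2: rank ker ∂_2 − rank ∂_3 = (18 − 18) − 0 = 0, and there is no ∂_3, so H_2 ≅ 0.

As a check, the Euler characteristic is 9 − 27 + 18 = 0, which agrees with 1 − 1 + 0 = 0.
(K is a triangulation of the Klein bottle.)

H_0 ≅ Z,  H_1 ≅ Z ⊕ Z/2Z,  H_2 = 0.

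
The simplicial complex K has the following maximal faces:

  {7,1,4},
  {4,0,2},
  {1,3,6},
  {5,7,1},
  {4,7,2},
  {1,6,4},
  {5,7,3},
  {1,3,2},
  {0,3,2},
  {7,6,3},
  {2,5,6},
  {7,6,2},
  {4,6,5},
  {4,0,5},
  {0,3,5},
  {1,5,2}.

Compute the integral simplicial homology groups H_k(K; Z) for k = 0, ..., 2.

K has 8 vertices, 24 edges, 16 triangles.
rank ∂_0 = 0, rank ∂_1 = 7 ⇒ b_0 = 8 − 0 − 7 = 1; all invariant factors of ∂_1 are 1 so no torsion. So H_0 = Z.
rank ∂_1 = 7, rank ∂_2 = 15 ⇒ b_1 = 24 − 7 − 15 = 2; all invariant factors of ∂_2 are 1 so no torsion. So H_1 = Z^2.
rank ∂_2 = 15, rank ∂_3 = 0 ⇒ b_2 = 16 − 15 − 0 = 1. So H_2 = Z.

H_0 ≅ Z,  H_1 ≅ Z^2,  H_2 ≅ Z.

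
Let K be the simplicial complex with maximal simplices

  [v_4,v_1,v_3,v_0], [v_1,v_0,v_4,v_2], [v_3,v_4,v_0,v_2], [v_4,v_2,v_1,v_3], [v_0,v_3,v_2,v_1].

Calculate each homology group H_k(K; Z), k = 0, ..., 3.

We work with the vertex ordering v_0 < v_1 < v_2 < v_3 < v_4. The simplices of K, each written with vertices in increasing order, are:

  0-simplices (5): [v_0], [v_1], [v_2], [v_3], [v_4]
  1-simplices (10): [v_0,v_1], [v_0,v_2], [v_0,v_3], [v_0,v_4], [v_1,v_2], [v_1,v_3], [v_1,v_4], [v_2,v_3], [v_2,v_4], [v_3,v_4]
  2-simplices (10): [v_0,v_1,v_2], [v_0,v_1,v_3], [v_0,v_1,v_4], [v_0,v_2,v_3], [v_0,v_2,v_4], [v_0,v_3,v_4], [v_1,v_2,v_3], [v_1,v_2,v_4], [v_1,v_3,v_4], [v_2,v_3,v_4]
  3-simplices (5): [v_0,v_1,v_2,v_3], [v_0,v_1,v_2,v_4], [v_0,v_1,v_3,v_4], [v_0,v_2,v_3,v_4], [v_1,v_2,v_3,v_4]

giving chain groups C_0 ≅ Z^5, C_1 ≅ Z^10, C_2 ≅ Z^10, C_3 ≅ Z^5.

Boundary ∂_1: C_1 → C_0 maps an edge to its endpoints' difference, ∂[p,q] = q − p. For instance
  ∂[v_0,v_3] = [v_3] − [v_0].
The resulting 5×10 matrix has rank 4, and its Smith normal form has invariant factors (1,1,1,1).

∂_2: C_2 → C_1 acts by ∂[p,q,r] = [q,r] − [p,r] + [p,q]. For instance
  ∂[v_0,v_1,v_3] = [v_1,v_3] − [v_0,v_3] + [v_0,v_1],
  ∂[v_0,v_3,v_4] = [v_3,v_4] − [v_0,v_4] + [v_0,v_3].
This gives a 10×10 integer matrix of rank 6; reducing to Smith normal form yields diagonal entries (1,1,1,1,1,1).

Boundary ∂_3: C_3 → C_2 sends each 3-simplex σ to the alternating sum Σ_i (−1)^i (σ with its i-th vertex removed). For instance
  ∂[v_0,v_1,v_2,v_3] = [v_1,v_2,v_3] − [v_0,v_2,v_3] + [v_0,v_1,v_3] − [v_0,v_1,v_2],
  ∂[v_0,v_1,v_3,v_4] = [v_1,v_3,v_4] − [v_0,v_3,v_4] + [v_0,v_1,v_4] − [v_0,v_1,v_3].
This gives a 10×5 integer matrix of rank 4; reducing to Smith normal form yields diagonal entries (1,1,1,1).

Reading off H_k = ker ∂_k / im ∂_{k+1}:

  H_0: rank C_0 − rank ∂_1 = 5 − 4 = 1, and the invariant factors of ∂_1 are all 1, so H_0 = Z.
  H_1: rank ker ∂_1 − rank ∂_2 = (10 − 4) − 6 = 0, and the invariant factors of ∂_2 are all 1, so H_1 = 0.
  H_2: rank ker ∂_2 − rank ∂_3 = (10 − 6) − 4 = 0, and the invariant factors of ∂_3 are all 1, so H_2 = 0.
  H_3: rank ker ∂_3 − rank ∂_4 = (5 − 4) − 0 = 1, and there is no ∂_4, so H_3 = Z.

H_0 ≅ Z,  H_1 = 0,  H_2 = 0,  H_3 ≅ Z.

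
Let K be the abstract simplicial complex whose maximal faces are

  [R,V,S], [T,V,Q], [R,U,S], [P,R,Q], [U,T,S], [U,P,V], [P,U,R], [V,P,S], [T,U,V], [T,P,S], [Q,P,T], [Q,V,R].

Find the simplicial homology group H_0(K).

K has 7 vertices, 18 edges, 12 triangles.
rank ∂_0 = 0, rank ∂_1 = 6 ⇒ b_0 = 7 − 0 − 6 = 1; all invariant factors of ∂_1 are 1 so no torsion. So H_0 ≅ Z.

H_0 ≅ Z.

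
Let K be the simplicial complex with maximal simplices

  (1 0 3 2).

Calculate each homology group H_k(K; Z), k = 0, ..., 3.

H_0 ≅ Z,  H_1 = 0,  H_2 = 0,  H_3 = 0.

Order the vertices as 0 < 1 < 2 < 3. Listing each simplex with vertices in this order, K has dimension 3 with simplices:

  0-simplices (4): [0], [1], [2], [3]
  1-simplices (6): [0,1], [0,2], [0,3], [1,2], [1,3], [2,3]
  2-simplices (4): [0,1,2], [0,1,3], [0,2,3], [1,2,3]
  3-simplices (1): [0,1,2,3]

Hence C_0 ≅ Z^4, C_1 ≅ Z^6, C_2 ≅ Z^4, C_3 ≅ Z^1.

The boundary map ∂_1: C_1 → C_0 is given by ∂[p,q] = [q] − [p]. For instance
  ∂[0,2] = [2] − [0].
The 4×6 boundary matrix has rank 3 and Smith normal form diag(1,1,1).

Boundary ∂_2: C_2 → C_1 acts by ∂[p,q,r] = [q,r] − [p,r] + [p,q]. For instance
  ∂[1,2,3] = [2,3] − [1,3] + [1,2],
  ∂[0,2,3] = [2,3] − [0,3] + [0,2].
The resulting 6×4 matrix has rank 3, and its Smith normal form has invariant factors (1,1,1).

Boundary ∂_3: C_3 → C_2 sends each 3-simplex σ to the alternating sum Σ_i (−1)^i (σ with its i-th vertex removed). For instance
  ∂[0,1,2,3] = [1,2,3] − [0,2,3] + [0,1,3] − [0,1,2].
The resulting 4×1 matrix has rank 1, and its Smith normal form has invariant factors (1).

From H_k ≅ ker(∂_k) / im(∂_{k+1}) we obtain:

  H_0: rank C_0 − rank ∂_1 = 4 − 3 = 1, and the invariant factors of ∂_1 are all 1, so H_0 = Z.
  H_1: rank ker ∂_1 − rank ∂_2 = (6 − 3) − 3 = 0, and the invariant factors of ∂_2 are all 1, so H_1 = 0.
  H_2: rank ker ∂_2 − rank ∂_3 = (4 − 3) − 1 = 0, and the invariant factors of ∂_3 are all 1, so H_2 = 0.
  H_3: rank ker ∂_3 − rank ∂_4 = (1 − 1) − 0 = 0, and there is no ∂_4, so H_3 = 0.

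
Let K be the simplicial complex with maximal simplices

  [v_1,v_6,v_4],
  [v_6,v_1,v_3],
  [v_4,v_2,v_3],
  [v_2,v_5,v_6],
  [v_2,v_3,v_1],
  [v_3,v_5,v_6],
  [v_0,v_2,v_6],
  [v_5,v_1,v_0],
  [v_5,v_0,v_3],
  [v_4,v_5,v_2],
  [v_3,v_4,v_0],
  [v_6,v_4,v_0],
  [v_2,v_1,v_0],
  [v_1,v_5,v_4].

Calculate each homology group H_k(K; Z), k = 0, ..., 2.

H_0 ≅ Z,  H_1 ≅ Z^2,  H_2 ≅ Z.

Take the total order v_0 < v_1 < v_2 < v_3 < v_4 < v_5 < v_6 on the vertex set. Then K (dimension 2) consists of the simplices:

  0-simplices (7): [v_0], [v_1], [v_2], [v_3], [v_4], [v_5], [v_6]
  1-simplices (21): (21 of them)
  2-simplices (14): (14 of them)

Hence C_0 ≅ Z^7, C_1 ≅ Z^21, C_2 ≅ Z^14.

The boundary map ∂_1: C_1 → C_0 maps an edge to its endpoints' difference, ∂[p,q] = q − p. For instance
  ∂[v_1,v_2] = [v_2] − [v_1].
The 7×21 boundary matrix has rank 6 and Smith normal form diag(1,1,1,1,1,1).

∂_2: C_2 → C_1 maps a triangle to the signed sum of its edges. For instance
  ∂[v_1,v_4,v_6] = [v_4,v_6] − [v_1,v_6] + [v_1,v_4],
  ∂[v_2,v_4,v_5] = [v_4,v_5] − [v_2,v_5] + [v_2,v_4].
As a 21×14 matrix over Z this has rank 13, with invariant factors (1,1,1,1,1,1,1,1,1,1,1,1,1).

Computing H_k = (kernel of ∂_k) / (image of ∂_{k+1}):

  H_0: rank C_0 − rank ∂_1 = 7 − 6 = 1, and the invariant factors of ∂_1 are all 1, so H_0 ≅ Z.
  H_1: rank ker ∂_1 − rank ∂_2 = (21 − 6) − 13 = 2, and the invariant factors of ∂_2 are all 1, so H_1 ≅ Z^2.
  H_2: rank ker ∂_2 − rank ∂_3 = (14 − 13) − 0 = 1, and there is no ∂_3, so H_2 ≅ Z.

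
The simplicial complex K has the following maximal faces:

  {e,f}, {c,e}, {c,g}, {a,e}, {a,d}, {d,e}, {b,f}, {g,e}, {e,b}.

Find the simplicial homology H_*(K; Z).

H_0 ≅ Z,  H_1 ≅ Z^3.

We work with the vertex ordering a < b < c < d < e < f < g. The simplices of K, each written with vertices in increasing order, are:

  0-simplices (7): a, b, c, d, e, f, g
  1-simplices (9): ad, ae, be, bf, ce, cg, de, ef, eg

Hence C_0 ≅ Z^7, C_1 ≅ Z^9.

The boundary map ∂_1: C_1 → C_0 is given by ∂[p,q] = [q] − [p]. For instance
  ∂ad = d − a.
This gives a 7×9 integer matrix of rank 6; reducing to Smith normal form yields diagonal entries (1,1,1,1,1,1).

Computing H_k = (kernel of ∂_k) / (image of ∂_{k+1}):

  H_0: rank C_0 − rank ∂_1 = 7 − 6 = 1, and the invariant factors of ∂_1 are all 1, so H_0 ≅ Z.
  H_1: rank ker ∂_1 − rank ∂_2 = (9 − 6) − 0 = 3, and there is no ∂_2, so H_1 ≅ Z^3.

(K is a triangulation of a wedge of 3 circles.)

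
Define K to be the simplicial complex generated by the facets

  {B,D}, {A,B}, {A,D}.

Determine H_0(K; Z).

H_0 = Z.

Take the total order A < B < D on the vertex set. Then K (dimension 1) consists of the simplices:

  0-simplices (3): A, B, D
  1-simplices (3): AB, AD, BD

so the chain groups are C_0 ≅ Z^3, C_1 ≅ Z^3.

∂_1: C_1 → C_0 maps an edge to its endpoints' difference, ∂[p,q] = q − p.
As a 3×3 matrix over Z this has rank 2, with invariant factors (1,1).

Computing H_k = (kernel of ∂_k) / (image of ∂_{k+1}):

  H_0: rank C_0 − rank ∂_1 = 3 − 2 = 1, and the invariant factors of ∂_1 are all 1, so H_0 ≅ Z.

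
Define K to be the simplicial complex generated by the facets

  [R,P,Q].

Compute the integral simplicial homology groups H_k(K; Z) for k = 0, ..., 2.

K has 3 vertices, 3 edges, 1 triangle.
rank ∂_0 = 0, rank ∂_1 = 2 ⇒ b_0 = 3 − 0 − 2 = 1; all invariant factors of ∂_1 are 1 so no torsion. So H_0 ≅ Z.
rank ∂_1 = 2, rank ∂_2 = 1 ⇒ b_1 = 3 − 2 − 1 = 0; all invariant factors of ∂_2 are 1 so no torsion. So H_1 ≅ 0.
rank ∂_2 = 1, rank ∂_3 = 0 ⇒ b_2 = 1 − 1 − 0 = 0. So H_2 ≅ 0.

H_0 ≅ Z,  H_1 = 0,  H_2 = 0.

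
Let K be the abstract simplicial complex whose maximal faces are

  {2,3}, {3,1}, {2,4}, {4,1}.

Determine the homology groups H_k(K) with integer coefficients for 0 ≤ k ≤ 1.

Take the total order 1 < 2 < 3 < 4 on the vertex set. Then K (dimension 1) consists of the simplices:

  0-simplices (4): [1], [2], [3], [4]
  1-simplices (4): [1,3], [1,4], [2,3], [2,4]

so the chain groups are C_0 ≅ Z^4, C_1 ≅ Z^4.

∂_1: C_1 → C_0 sends each edge [p,q] (with p < q) to q − p. For instance
  ∂[1,3] = [3] − [1].
As a 4×4 matrix over Z this has rank 3, with invariant factors (1,1,1).

Computing H_k = (kernel of ∂_k) / (image of ∂_{k+1}):

  H_0: rank C_0 − rank ∂_1 = 4 − 3 = 1, and the invariant factors of ∂_1 are all 1, so H_0 ≅ Z.
  H_1: rank ker ∂_1 − rank ∂_2 = (4 − 3) − 0 = 1, and there is no ∂_2, so H_1 ≅ Z.

As a check, the Euler characteristic is 4 − 4 = 0, which agrees with 1 − 1 = 0.
(K is a triangulation of the circle S^1.)

H_0 = Z,  H_1 = Z.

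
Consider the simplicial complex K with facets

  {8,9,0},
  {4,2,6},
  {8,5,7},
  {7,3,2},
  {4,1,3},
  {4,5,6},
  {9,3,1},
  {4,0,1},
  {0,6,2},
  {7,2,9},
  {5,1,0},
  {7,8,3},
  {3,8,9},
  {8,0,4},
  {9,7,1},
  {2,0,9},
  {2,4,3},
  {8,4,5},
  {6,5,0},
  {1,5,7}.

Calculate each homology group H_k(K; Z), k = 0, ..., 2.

H_0 = Z,  H_1 = Z ⊕ Z/2,  H_2 = 0.

We work with the vertex ordering 0 < 1 < 2 < 3 < 4 < 5 < 6 < 7 < 8 < 9. The simplices of K, each written with vertices in increasing order, are:

  0-simplices (10): [0], [1], [2], [3], [4], [5], [6], [7], [8], [9]
  1-simplices (30): (30 of them)
  2-simplices (20): (20 of them)

giving chain groups C_0 ≅ Z^10, C_1 ≅ Z^30, C_2 ≅ Z^20.

∂_1: C_1 → C_0 is given by ∂[p,q] = [q] − [p]. For instance
  ∂[0,9] = [9] − [0].
This gives a 10×30 integer matrix of rank 9; reducing to Smith normal form yields diagonal entries (1,1,1,1,1,1,1,1,1).

The boundary map ∂_2: C_2 → C_1 acts by ∂[p,q,r] = [q,r] − [p,r] + [p,q]. For instance
  ∂[1,3,9] = [3,9] − [1,9] + [1,3],
  ∂[0,2,6] = [2,6] − [0,6] + [0,2].
The 30×20 boundary matrix has rank 20 and Smith normal form diag(1,1,1,1,1,1,1,1,1,1,1,1,1,1,1,1,1,1,1,2).

Computing H_k = (kernel of ∂_k) / (image of ∂_{k+1}):

  H_0: rank C_0 − rank ∂_1 = 10 − 9 = 1, and the invariant factors of ∂_1 are all 1, so H_0 ≅ Z.
  H_1: rank ker ∂_1 − rank ∂_2 = (30 − 9) − 20 = 1, and ∂_2 has invariant factor 2 > 1, so H_1 ≅ Z ⊕ Z/2.
  H_2: rank ker ∂_2 − rank ∂_3 = (20 − 20) − 0 = 0, and there is no ∂_3, so H_2 ≅ 0.

(K is a triangulation of the Klein bottle.)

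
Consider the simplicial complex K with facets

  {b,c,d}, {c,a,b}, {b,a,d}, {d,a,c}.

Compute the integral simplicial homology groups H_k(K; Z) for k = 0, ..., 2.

H_0 = Z,  H_1 = 0,  H_2 = Z.

We work with the vertex ordering a < b < c < d. The simplices of K, each written with vertices in increasing order, are:

  0-simplices (4): a, b, c, d
  1-simplices (6): ab, ac, ad, bc, bd, cd
  2-simplices (4): abc, abd, acd, bcd

so the chain groups are C_0 ≅ Z^4, C_1 ≅ Z^6, C_2 ≅ Z^4.

Boundary ∂_1: C_1 → C_0 is given by ∂[p,q] = [q] − [p].
The 4×6 boundary matrix has rank 3 and Smith normal form diag(1,1,1).

Boundary ∂_2: C_2 → C_1 acts by ∂[p,q,r] = [q,r] − [p,r] + [p,q]. For instance
  ∂abc = bc − ac + ab,
  ∂acd = cd − ad + ac.
As a 6×4 matrix over Z this has rank 3, with invariant factors (1,1,1).

Now H_k = ker ∂_k / im ∂_{k+1}, so:

  H_0: rank C_0 − rank ∂_1 = 4 − 3 = 1, and the invariant factors of ∂_1 are all 1, so H_0 = Z.
  H_1: rank ker ∂_1 − rank ∂_2 = (6 − 3) − 3 = 0, and the invariant factors of ∂_2 are all 1, so H_1 = 0.
  H_2: rank ker ∂_2 − rank ∂_3 = (4 − 3) − 0 = 1, and there is no ∂_3, so H_2 = Z.

As a check, the Euler characteristic is 4 − 6 + 4 = 2, which agrees with 1 − 0 + 1 = 2.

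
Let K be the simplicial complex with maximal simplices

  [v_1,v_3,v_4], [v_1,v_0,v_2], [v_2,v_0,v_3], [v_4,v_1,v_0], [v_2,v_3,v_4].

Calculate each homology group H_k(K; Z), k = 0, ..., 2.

Order the vertices as v_0 < v_1 < v_2 < v_3 < v_4. Listing each simplex with vertices in this order, K has dimension 2 with simplices:

  0-simplices (5): [v_0], [v_1], [v_2], [v_3], [v_4]
  1-simplices (10): [v_0,v_1], [v_0,v_2], [v_0,v_3], [v_0,v_4], [v_1,v_2], [v_1,v_3], [v_1,v_4], [v_2,v_3], [v_2,v_4], [v_3,v_4]
  2-simplices (5): [v_0,v_1,v_2], [v_0,v_1,v_4], [v_0,v_2,v_3], [v_1,v_3,v_4], [v_2,v_3,v_4]

so the chain groups are C_0 ≅ Z^5, C_1 ≅ Z^10, C_2 ≅ Z^5.

∂_1: C_1 → C_0 is given by ∂[p,q] = [q] − [p]. For instance
  ∂[v_0,v_1] = [v_1] − [v_0].
The 5×10 boundary matrix has rank 4 and Smith normal form diag(1,1,1,1).

Boundary ∂_2: C_2 → C_1 sends each 2-simplex [p,q,r] to [q,r] − [p,r] + [p,q]. For instance
  ∂[v_2,v_3,v_4] = [v_3,v_4] − [v_2,v_4] + [v_2,v_3],
  ∂[v_0,v_1,v_2] = [v_1,v_2] − [v_0,v_2] + [v_0,v_1].
As a 10×5 matrix over Z this has rank 5, with invariant factors (1,1,1,1,1).

From H_k ≅ ker(∂_k) / im(∂_{k+1}) we obtain:

  H_0: rank C_0 − rank ∂_1 = 5 − 4 = 1, and the invariant factors of ∂_1 are all 1, so H_0 = Z.
  H_1: rank ker ∂_1 − rank ∂_2 = (10 − 4) − 5 = 1, and the invariant factors of ∂_2 are all 1, so H_1 = Z.
  H_2: rank ker ∂_2 − rank ∂_3 = (5 − 5) − 0 = 0, and there is no ∂_3, so H_2 = 0.

As a check, the Euler characteristic is 5 − 10 + 5 = 0, which agrees with 1 − 1 + 0 = 0.
(K is a triangulation of the Möbius band.)

H_0 ≅ Z,  H_1 ≅ Z,  H_2 = 0.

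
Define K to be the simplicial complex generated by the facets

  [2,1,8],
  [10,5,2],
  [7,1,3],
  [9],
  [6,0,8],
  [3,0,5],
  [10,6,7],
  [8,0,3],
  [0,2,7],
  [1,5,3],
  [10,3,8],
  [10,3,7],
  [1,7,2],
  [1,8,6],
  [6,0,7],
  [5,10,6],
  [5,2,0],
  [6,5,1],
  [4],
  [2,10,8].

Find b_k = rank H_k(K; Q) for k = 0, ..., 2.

b_0 = 3, b_1 = 2, b_2 = 1.

Order the vertices as 0 < 1 < 2 < 3 < 4 < 5 < 6 < 7 < 8 < 9 < 10. Listing each simplex with vertices in this order, K has dimension 2 with simplices:

  0-simplices (11): [0], [1], [2], [3], [4], [5], [6], [7], [8], [9], [10]
  1-simplices (27): (27 of them)
  2-simplices (18): (18 of them)

Hence C_0 ≅ Z^11, C_1 ≅ Z^27, C_2 ≅ Z^18.

Boundary ∂_1: C_1 → C_0 sends each edge [p,q] (with p < q) to q − p.
The resulting 11×27 matrix has rank 8, and its Smith normal form has invariant factors (1,1,1,1,1,1,1,1).

Boundary ∂_2: C_2 → C_1 acts by ∂[p,q,r] = [q,r] − [p,r] + [p,q]. For instance
  ∂[0,6,7] = [6,7] − [0,7] + [0,6],
  ∂[1,2,7] = [2,7] − [1,7] + [1,2].
The 27×18 boundary matrix has rank 17 and Smith normal form diag(1,1,1,1,1,1,1,1,1,1,1,1,1,1,1,1,1).

Reading off H_k = ker ∂_k / im ∂_{k+1}:

  H_0: rank C_0 − rank ∂_1 = 11 − 8 = 3, and the invariant factors of ∂_1 are all 1, so H_0 ≅ Z^3.
  H_1: rank ker ∂_1 − rank ∂_2 = (27 − 8) − 17 = 2, and the invariant factors of ∂_2 are all 1, so H_1 ≅ Z^2.
  H_2: rank ker ∂_2 − rank ∂_3 = (18 − 17) − 0 = 1, and there is no ∂_3, so H_2 ≅ Z.

Hence the Betti numbers are b_0 = 3, b_1 = 2, b_2 = 1.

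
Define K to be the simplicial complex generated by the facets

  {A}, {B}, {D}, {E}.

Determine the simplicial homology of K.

Take the total order A < B < D < E on the vertex set. Then K (dimension 0) consists of the simplices:

  0-simplices (4): A, B, D, E

so the chain groups are C_0 ≅ Z^4.

Now H_k = ker ∂_k / im ∂_{k+1}, so:

  H_0: rank C_0 − rank ∂_1 = 4 − 0 = 4, and there is no ∂_1, so H_0 ≅ Z^4.

H_0 = Z^4.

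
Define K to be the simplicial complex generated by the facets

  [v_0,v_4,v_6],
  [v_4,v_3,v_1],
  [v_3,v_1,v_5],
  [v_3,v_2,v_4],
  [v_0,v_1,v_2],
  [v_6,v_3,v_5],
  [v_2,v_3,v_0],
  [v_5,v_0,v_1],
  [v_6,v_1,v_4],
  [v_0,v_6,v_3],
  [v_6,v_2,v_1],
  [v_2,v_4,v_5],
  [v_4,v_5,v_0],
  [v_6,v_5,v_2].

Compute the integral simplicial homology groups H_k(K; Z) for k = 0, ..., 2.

H_0 ≅ Z,  H_1 ≅ Z^2,  H_2 ≅ Z.

K has 7 vertices, 21 edges, 14 triangles.
rank ∂_0 = 0, rank ∂_1 = 6 ⇒ b_0 = 7 − 0 − 6 = 1; all invariant factors of ∂_1 are 1 so no torsion. So H_0 ≅ Z.
rank ∂_1 = 6, rank ∂_2 = 13 ⇒ b_1 = 21 − 6 − 13 = 2; all invariant factors of ∂_2 are 1 so no torsion. So H_1 ≅ Z^2.
rank ∂_2 = 13, rank ∂_3 = 0 ⇒ b_2 = 14 − 13 − 0 = 1. So H_2 ≅ Z.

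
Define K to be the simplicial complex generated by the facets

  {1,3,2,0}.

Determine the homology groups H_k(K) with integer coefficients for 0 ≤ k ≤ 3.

We work with the vertex ordering 0 < 1 < 2 < 3. The simplices of K, each written with vertices in increasing order, are:

  0-simplices (4): [0], [1], [2], [3]
  1-simplices (6): [0,1], [0,2], [0,3], [1,2], [1,3], [2,3]
  2-simplices (4): [0,1,2], [0,1,3], [0,2,3], [1,2,3]
  3-simplices (1): [0,1,2,3]

giving chain groups C_0 ≅ Z^4, C_1 ≅ Z^6, C_2 ≅ Z^4, C_3 ≅ Z^1.

Boundary ∂_1: C_1 → C_0 maps an edge to its endpoints' difference, ∂[p,q] = q − p. For instance
  ∂[2,3] = [3] − [2].
As a 4×6 matrix over Z this has rank 3, with invariant factors (1,1,1).

Boundary ∂_2: C_2 → C_1 acts by ∂[p,q,r] = [q,r] − [p,r] + [p,q]. For instance
  ∂[0,2,3] = [2,3] − [0,3] + [0,2],
  ∂[0,1,3] = [1,3] − [0,3] + [0,1].
The resulting 6×4 matrix has rank 3, and its Smith normal form has invariant factors (1,1,1).

The boundary map ∂_3: C_3 → C_2 sends each 3-simplex σ to the alternating sum Σ_i (−1)^i (σ with its i-th vertex removed). For instance
  ∂[0,1,2,3] = [1,2,3] − [0,2,3] + [0,1,3] − [0,1,2].
The resulting 4×1 matrix has rank 1, and its Smith normal form has invariant factors (1).

Reading off H_k = ker ∂_k / im ∂_{k+1}:

  H_0: rank C_0 − rank ∂_1 = 4 − 3 = 1, and the invariant factors of ∂_1 are all 1, so H_0 ≅ Z.
  H_1: rank ker ∂_1 − rank ∂_2 = (6 − 3) − 3 = 0, and the invariant factors of ∂_2 are all 1, so H_1 ≅ 0.
  H_2: rank ker ∂_2 − rank ∂_3 = (4 − 3) − 1 = 0, and the invariant factors of ∂_3 are all 1, so H_2 ≅ 0.
  H_3: rank ker ∂_3 − rank ∂_4 = (1 − 1) − 0 = 0, and there is no ∂_4, so H_3 ≅ 0.

H_0 ≅ Z,  H_1 = 0,  H_2 = 0,  H_3 = 0.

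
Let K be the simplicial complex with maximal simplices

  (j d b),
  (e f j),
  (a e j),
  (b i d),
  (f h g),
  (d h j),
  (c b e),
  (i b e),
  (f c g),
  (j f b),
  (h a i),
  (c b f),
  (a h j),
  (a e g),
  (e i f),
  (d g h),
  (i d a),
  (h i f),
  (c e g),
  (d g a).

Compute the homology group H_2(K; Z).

H_2 = 0.

Take the total order a < b < c < d < e < f < g < h < i < j on the vertex set. Then K (dimension 2) consists of the simplices:

  0-simplices (10): a, b, c, d, e, f, g, h, i, j
  1-simplices (30): ad, ae, ag, ah, ai, aj, bc, bd, be, bf, bi, bj, ce, cf, cg, dg, dh, di, dj, ef, eg, ei, ej, fg, fh, fi, fj, gh, hi, hj
  2-simplices (20): adg, adi, aeg, aej, ahi, ahj, bce, bcf, bdi, bdj, bei, bfj, ceg, cfg, dgh, dhj, efi, efj, fgh, fhi

giving chain groups C_0 ≅ Z^10, C_1 ≅ Z^30, C_2 ≅ Z^20.

The boundary map ∂_1: C_1 → C_0 maps an edge to its endpoints' difference, ∂[p,q] = q − p. For instance
  ∂ag = g − a.
The resulting 10×30 matrix has rank 9, and its Smith normal form has invariant factors (1,1,1,1,1,1,1,1,1).

Boundary ∂_2: C_2 → C_1 acts by ∂[p,q,r] = [q,r] − [p,r] + [p,q]. For instance
  ∂efi = fi − ei + ef,
  ∂fhi = hi − fi + fh.
As a 30×20 matrix over Z this has rank 20, with invariant factors (1,1,1,1,1,1,1,1,1,1,1,1,1,1,1,1,1,1,1,2).

From H_k ≅ ker(∂_k) / im(∂_{k+1}) we obtain:

  H_2: rank ker ∂_2 − rank ∂_3 = (20 − 20) − 0 = 0, and there is no ∂_3, so H_2 ≅ 0.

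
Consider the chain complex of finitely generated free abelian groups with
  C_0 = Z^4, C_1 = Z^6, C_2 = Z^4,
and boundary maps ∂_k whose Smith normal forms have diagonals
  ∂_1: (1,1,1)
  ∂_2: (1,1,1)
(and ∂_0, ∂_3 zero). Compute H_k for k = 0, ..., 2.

H_0 ≅ Z,  H_1 = 0,  H_2 ≅ Z.

H_0: b_0 = 4 − 0 − 3 = 1; torsion from ∂_1 factors > 1: none. So H_0 ≅ Z.
H_1: b_1 = 6 − 3 − 3 = 0; torsion from ∂_2 factors > 1: none. So H_1 ≅ 0.
H_2: b_2 = 4 − 3 − 0 = 1; torsion from ∂_3 factors > 1: none. So H_2 ≅ Z.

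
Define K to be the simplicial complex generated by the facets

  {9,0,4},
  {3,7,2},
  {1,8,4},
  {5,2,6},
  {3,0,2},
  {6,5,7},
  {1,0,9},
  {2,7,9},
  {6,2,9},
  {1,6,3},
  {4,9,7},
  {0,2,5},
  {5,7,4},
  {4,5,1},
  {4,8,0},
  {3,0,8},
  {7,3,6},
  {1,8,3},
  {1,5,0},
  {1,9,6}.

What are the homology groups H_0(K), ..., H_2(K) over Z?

Take the total order 0 < 1 < 2 < 3 < 4 < 5 < 6 < 7 < 8 < 9 on the vertex set. Then K (dimension 2) consists of the simplices:

  0-simplices (10): [0], [1], [2], [3], [4], [5], [6], [7], [8], [9]
  1-simplices (30): (30 of them)
  2-simplices (20): (20 of them)

Hence C_0 ≅ Z^10, C_1 ≅ Z^30, C_2 ≅ Z^20.

∂_1: C_1 → C_0 maps an edge to its endpoints' difference, ∂[p,q] = q − p.
As a 10×30 matrix over Z this has rank 9, with invariant factors (1,1,1,1,1,1,1,1,1).

Boundary ∂_2: C_2 → C_1 acts by ∂[p,q,r] = [q,r] − [p,r] + [p,q]. For instance
  ∂[1,4,8] = [4,8] − [1,8] + [1,4],
  ∂[4,5,7] = [5,7] − [4,7] + [4,5].
This gives a 30×20 integer matrix of rank 20; reducing to Smith normal form yields diagonal entries (1,1,1,1,1,1,1,1,1,1,1,1,1,1,1,1,1,1,1,2).

Now H_k = ker ∂_k / im ∂_{k+1}, so:

  H_0: rank C_0 − rank ∂_1 = 10 − 9 = 1, and the invariant factors of ∂_1 are all 1, so H_0 = Z.
  H_1: rank ker ∂_1 − rank ∂_2 = (30 − 9) − 20 = 1, and ∂_2 has invariant factor 2 > 1, so H_1 = Z ⊕ Z_2.
  H_2: rank ker ∂_2 − rank ∂_3 = (20 − 20) − 0 = 0, and there is no ∂_3, so H_2 = 0.

H_0 = Z,  H_1 = Z ⊕ Z_2,  H_2 = 0.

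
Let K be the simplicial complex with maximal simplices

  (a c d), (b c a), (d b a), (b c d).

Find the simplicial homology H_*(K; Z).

Order the vertices as a < b < c < d. Listing each simplex with vertices in this order, K has dimension 2 with simplices:

  0-simplices (4): a, b, c, d
  1-simplices (6): ab, ac, ad, bc, bd, cd
  2-simplices (4): abc, abd, acd, bcd

so the chain groups are C_0 ≅ Z^4, C_1 ≅ Z^6, C_2 ≅ Z^4.

Boundary ∂_1: C_1 → C_0 sends each edge [p,q] (with p < q) to q − p. For instance
  ∂cd = d − c.
This gives a 4×6 integer matrix of rank 3; reducing to Smith normal form yields diagonal entries (1,1,1).

∂_2: C_2 → C_1 sends each 2-simplex [p,q,r] to [q,r] − [p,r] + [p,q]. For instance
  ∂bcd = cd − bd + bc,
  ∂acd = cd − ad + ac.
The resulting 6×4 matrix has rank 3, and its Smith normal form has invariant factors (1,1,1).

Now H_k = ker ∂_k / im ∂_{k+1}, so:

  H_0: rank C_0 − rank ∂_1 = 4 − 3 = 1, and the invariant factors of ∂_1 are all 1, so H_0 ≅ Z.
  H_1: rank ker ∂_1 − rank ∂_2 = (6 − 3) − 3 = 0, and the invariant factors of ∂_2 are all 1, so H_1 ≅ 0.
  H_2: rank ker ∂_2 − rank ∂_3 = (4 − 3) − 0 = 1, and there is no ∂_3, so H_2 ≅ Z.

As a check, the Euler characteristic is 4 − 6 + 4 = 2, which agrees with 1 − 0 + 1 = 2.

H_0 = Z,  H_1 = 0,  H_2 = Z.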